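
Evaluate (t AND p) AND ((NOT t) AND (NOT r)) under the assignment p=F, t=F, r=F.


Substitute p=F, t=F, r=F:
t AND p = F AND F = F
NOT t = T
NOT r = T
(NOT t) AND (NOT r) = T AND T = T
(t AND p) AND ((NOT t) AND (NOT r)) = F AND T = F

F


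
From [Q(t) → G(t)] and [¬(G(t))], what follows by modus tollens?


Modus tollens: from (P → Q) and ¬Q, infer ¬P.
Q = 'G(t)' is denied; since P → Q, P must also fail.

Not (Q(t)).


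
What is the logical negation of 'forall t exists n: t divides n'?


Negation flips each quantifier (∀↔∃) and negates the inner predicate.
¬(forall t exists n: φ) = exists t forall n: ¬φ.

exists t forall n: ~(t divides n)


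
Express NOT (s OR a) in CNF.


Step 1: Apply De Morgan: ¬(s ∨ a) = ¬s ∧ ¬a.

(NOT s) AND (NOT a)


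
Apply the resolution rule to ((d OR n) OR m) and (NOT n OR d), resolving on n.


The clauses contain complementary literals n and NOTn.
Resolution eliminates this pair and disjoins the remaining literals (merging duplicates).

(d OR m)


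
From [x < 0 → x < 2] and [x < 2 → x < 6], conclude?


Hypothetical syllogism: from (P → Q) and (Q → R), infer (P → R).
Chain the two implications through the shared middle term 'x < 2'.

x < 0 → x < 6


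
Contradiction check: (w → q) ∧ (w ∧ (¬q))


Truth table over {q, w}:
q | w | φ
---------
F | F | F
T | F | F
F | T | F
T | T | F
Every row is false.

Yes, it is a contradiction.


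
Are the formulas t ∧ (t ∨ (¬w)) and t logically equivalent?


Compare truth tables:
t | w | φ | ψ
-------------
F | F | F | F
T | F | T | T
F | T | F | F
T | T | T | T
The columns φ and ψ agree on every row.

Yes, they are logically equivalent.


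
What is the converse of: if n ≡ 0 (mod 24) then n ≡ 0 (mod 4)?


The converse of (P → Q) is (Q → P). It is not in general equivalent to the original.
Here P = 'n ≡ 0 (mod 24)' and Q = 'n ≡ 0 (mod 4)'.

If n ≡ 0 (mod 4), then n ≡ 0 (mod 24).


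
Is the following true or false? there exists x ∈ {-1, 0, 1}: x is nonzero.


Evaluate the predicate on each element: -1:T, 0:F, 1:T.
Witness x = -1 satisfies the predicate.

T


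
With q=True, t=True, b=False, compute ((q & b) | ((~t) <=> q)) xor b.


Substitute q=True, t=True, b=False:
q & b = True & False = False
~t = False
(~t) <=> q = False <=> True = False
(q & b) | ((~t) <=> q) = False | False = False
((q & b) | ((~t) <=> q)) xor b = False xor False = False

False


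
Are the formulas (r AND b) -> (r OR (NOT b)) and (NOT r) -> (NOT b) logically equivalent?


Compare truth tables:
b | r | φ | ψ
-------------
F | F | T | T
T | F | T | F
F | T | T | T
T | T | T | T
They differ at row 2 (b=T, r=F): φ=T but ψ=F.

No, they are not logically equivalent.


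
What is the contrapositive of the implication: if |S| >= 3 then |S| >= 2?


The contrapositive of (P → Q) is (¬Q → ¬P); it is logically equivalent to the original.
Here P = '|S| >= 3' and Q = '|S| >= 2'.

If not (|S| >= 2), then not (|S| >= 3).


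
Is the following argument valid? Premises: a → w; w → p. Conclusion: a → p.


This matches the form of hypothetical syllogism: the conclusion follows in every model of the premises.

Valid.


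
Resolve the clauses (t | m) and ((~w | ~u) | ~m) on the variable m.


The clauses contain complementary literals m and ~m.
Resolution eliminates this pair and disjoins the remaining literals (merging duplicates).

((t | ~w) | ~u)


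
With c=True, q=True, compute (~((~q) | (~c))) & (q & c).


Substitute c=True, q=True:
~q = False
~c = False
(~q) | (~c) = False | False = False
~((~q) | (~c)) = True
q & c = True & True = True
(~((~q) | (~c))) & (q & c) = True & True = True

True


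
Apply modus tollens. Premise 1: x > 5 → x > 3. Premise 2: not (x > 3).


Modus tollens: from (P → Q) and ¬Q, infer ¬P.
Q = 'x > 3' is denied; since P → Q, P must also fail.

Not (x > 5).


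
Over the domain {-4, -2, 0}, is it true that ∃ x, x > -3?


Evaluate the predicate on each element: -4:F, -2:T, 0:T.
Witness x = -2 satisfies the predicate.

T


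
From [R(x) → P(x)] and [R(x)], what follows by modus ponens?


Modus ponens: from (P → Q) and P, infer Q.
P = 'R(x)' is asserted, and P → Q holds, so Q follows.

P(x).


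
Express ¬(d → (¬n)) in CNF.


Step 1: Rewrite d → (¬n) as ¬d ∨ (¬n).
Step 2: Negate: ¬(¬d ∨ (¬n)) = d ∧ ¬(¬n) (De Morgan + double negation).
Step 3: Eliminate any double negations (¬¬X = X).

d ∧ n


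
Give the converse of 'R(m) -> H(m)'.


The converse of (P → Q) is (Q → P). It is not in general equivalent to the original.
Here P = 'R(m)' and Q = 'H(m)'.

If H(m), then R(m).


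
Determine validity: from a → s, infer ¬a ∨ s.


This matches the form of material implication: the conclusion follows in every model of the premises.

Valid.


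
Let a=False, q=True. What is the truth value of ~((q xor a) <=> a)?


Substitute a=False, q=True:
q xor a = True xor False = True
(q xor a) <=> a = True <=> False = False
~((q xor a) <=> a) = True

True


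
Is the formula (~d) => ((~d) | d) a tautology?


Build the truth table over {d}:
d | φ
-----
False | True
True | True
Every row evaluates to true.

Yes, it is a tautology.


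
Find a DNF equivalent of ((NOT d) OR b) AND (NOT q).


Step 1: Distribute ∧ over ∨: ((¬d) ∨ b) ∧ (¬q) = ((¬d) ∧ (¬q)) ∨ (b ∧ (¬q)).

((NOT d) AND (NOT q)) OR (b AND (NOT q))


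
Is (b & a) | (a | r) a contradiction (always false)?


Truth table over {a, b, r}:
a | b | r | φ
-------------
False | False | False | False
True | False | False | True
False | True | False | False
True | True | False | True
False | False | True | True
True | False | True | True
False | True | True | True
True | True | True | True
Satisfying assignment at row 2: a=True, b=False, r=False gives True.

No, it is not a contradiction.


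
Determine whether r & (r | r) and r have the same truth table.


Compare truth tables:
r | φ | ψ
---------
False | False | False
True | True | True
The columns φ and ψ agree on every row.

Yes, they are logically equivalent.


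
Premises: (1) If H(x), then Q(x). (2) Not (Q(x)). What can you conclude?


Modus tollens: from (P → Q) and ¬Q, infer ¬P.
Q = 'Q(x)' is denied; since P → Q, P must also fail.

Not (H(x)).


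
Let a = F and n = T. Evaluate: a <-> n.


Biconditional is true when both operands have the same truth value.
Substitute: a=F, n=T.
F <-> T evaluates to F.

F


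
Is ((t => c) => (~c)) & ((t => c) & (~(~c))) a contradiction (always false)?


Truth table over {c, t}:
c | t | φ
---------
False | False | False
True | False | False
False | True | False
True | True | False
Every row is false.

Yes, it is a contradiction.


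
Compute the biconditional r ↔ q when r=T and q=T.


Biconditional is true when both operands have the same truth value.
Substitute: r=T, q=T.
T ↔ T evaluates to T.

T


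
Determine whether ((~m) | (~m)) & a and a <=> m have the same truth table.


Compare truth tables:
a | m | φ | ψ
-------------
False | False | False | True
True | False | True | False
False | True | False | False
True | True | False | True
They differ at row 1 (a=False, m=False): φ=False but ψ=True.

No, they are not logically equivalent.


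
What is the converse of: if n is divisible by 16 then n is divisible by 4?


The converse of (P → Q) is (Q → P). It is not in general equivalent to the original.
Here P = 'n is divisible by 16' and Q = 'n is divisible by 4'.

If n is divisible by 4, then n is divisible by 16.


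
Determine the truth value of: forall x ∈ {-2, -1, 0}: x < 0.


Evaluate the predicate on each element: -2:True, -1:True, 0:False.
Counterexample x = 0 fails the predicate.

False


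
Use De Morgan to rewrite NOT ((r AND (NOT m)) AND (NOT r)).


De Morgan: the negation of a conjunction is the disjunction of the negations.
Distribute NOT across AND, flipping it to OR, and negate each literal.

((NOT r) OR m) OR r


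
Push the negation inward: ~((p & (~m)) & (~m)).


De Morgan: the negation of a conjunction is the disjunction of the negations.
Distribute ~ across &, flipping it to |, and negate each literal.

((~p) | m) | m


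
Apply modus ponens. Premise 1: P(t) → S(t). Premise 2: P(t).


Modus ponens: from (P → Q) and P, infer Q.
P = 'P(t)' is asserted, and P → Q holds, so Q follows.

S(t).


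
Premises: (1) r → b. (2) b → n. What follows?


Hypothetical syllogism: from (P → Q) and (Q → R), infer (P → R).
Chain the two implications through the shared middle term 'b'.

r → n


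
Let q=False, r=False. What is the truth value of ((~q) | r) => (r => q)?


Substitute q=False, r=False:
~q = True
(~q) | r = True | False = True
r => q = False => False = True
((~q) | r) => (r => q) = True => True = True

True


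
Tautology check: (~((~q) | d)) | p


Build the truth table over {d, p, q}:
d | p | q | φ
-------------
False | False | False | False
True | False | False | False
False | True | False | True
True | True | False | True
False | False | True | True
True | False | True | False
False | True | True | True
True | True | True | True
Counterexample at row 1: with d=False, p=False, q=False, the formula is False.

No, it is not a tautology.


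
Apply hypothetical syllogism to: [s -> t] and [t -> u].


Hypothetical syllogism: from (P → Q) and (Q → R), infer (P → R).
Chain the two implications through the shared middle term 't'.

s -> u


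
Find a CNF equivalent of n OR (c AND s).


Step 1: Distribute ∨ over ∧: n ∨ (c ∧ s) = (n ∨ c) ∧ (n ∨ s).

(n OR c) AND (n OR s)


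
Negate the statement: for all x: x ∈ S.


¬(for all x: φ) = there exists x: ¬φ, and ¬(there exists x: φ) = for all x: ¬φ.
Apply to the universal statement.

there exists x: NOT(x ∈ S)


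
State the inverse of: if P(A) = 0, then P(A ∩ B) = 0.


The inverse of (P → Q) is (¬P → ¬Q). It is equivalent to the converse, not to the original.
Here P = 'P(A) = 0' and Q = 'P(A ∩ B) = 0'.

If not (P(A) = 0), then not (P(A ∩ B) = 0).


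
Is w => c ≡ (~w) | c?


Compare truth tables:
c | w | φ | ψ
-------------
False | False | True | True
True | False | True | True
False | True | False | False
True | True | True | True
The columns φ and ψ agree on every row.

Yes, they are logically equivalent.


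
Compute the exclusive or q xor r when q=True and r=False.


Exclusive or is true when exactly one operand is true.
Substitute: q=True, r=False.
True xor False evaluates to True.

True


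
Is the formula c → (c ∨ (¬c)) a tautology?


Build the truth table over {c}:
c | φ
-----
F | T
T | T
Every row evaluates to true.

Yes, it is a tautology.


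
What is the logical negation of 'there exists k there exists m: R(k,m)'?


Negation flips each quantifier (∀↔∃) and negates the inner predicate.
¬(there exists k there exists m: φ) = for all k for all m: ¬φ.

for all k for all m: NOT(R(k,m))


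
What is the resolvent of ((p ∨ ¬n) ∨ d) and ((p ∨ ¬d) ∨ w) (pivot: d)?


The clauses contain complementary literals d and ¬d.
Resolution eliminates this pair and disjoins the remaining literals (merging duplicates).

((p ∨ ¬n) ∨ w)


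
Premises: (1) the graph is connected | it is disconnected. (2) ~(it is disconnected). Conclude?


Disjunctive syllogism: from (P ∨ Q) and ¬P, infer Q.
One disjunct, 'it is disconnected', is ruled out; the other must hold.

the graph is connected


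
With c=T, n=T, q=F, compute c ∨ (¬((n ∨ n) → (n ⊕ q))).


Substitute c=T, n=T, q=F:
n ∨ n = T ∨ T = T
n ⊕ q = T ⊕ F = T
(n ∨ n) → (n ⊕ q) = T → T = T
¬((n ∨ n) → (n ⊕ q)) = F
c ∨ (¬((n ∨ n) → (n ⊕ q))) = T ∨ F = T

T


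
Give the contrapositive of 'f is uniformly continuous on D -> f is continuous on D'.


The contrapositive of (P → Q) is (¬Q → ¬P); it is logically equivalent to the original.
Here P = 'f is uniformly continuous on D' and Q = 'f is continuous on D'.

If not (f is continuous on D), then not (f is uniformly continuous on D).


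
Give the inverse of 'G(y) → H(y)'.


The inverse of (P → Q) is (¬P → ¬Q). It is equivalent to the converse, not to the original.
Here P = 'G(y)' and Q = 'H(y)'.

If not (G(y)), then not (H(y)).


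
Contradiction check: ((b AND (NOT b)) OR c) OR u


Truth table over {b, c, u}:
b | c | u | φ
-------------
F | F | F | F
T | F | F | F
F | T | F | T
T | T | F | T
F | F | T | T
T | F | T | T
F | T | T | T
T | T | T | T
Satisfying assignment at row 3: b=F, c=T, u=F gives T.

No, it is not a contradiction.


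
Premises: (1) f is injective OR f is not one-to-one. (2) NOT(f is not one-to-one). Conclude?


Disjunctive syllogism: from (P ∨ Q) and ¬P, infer Q.
One disjunct, 'f is not one-to-one', is ruled out; the other must hold.

f is injective


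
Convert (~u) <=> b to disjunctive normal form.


Step 1: (¬u) ↔ b is true exactly when both agree: ((¬u) ∧ b) ∨ (¬(¬u) ∧ ¬b).
Step 2: Eliminate any double negations (¬¬X = X).

((~u) & b) | (u & (~b))


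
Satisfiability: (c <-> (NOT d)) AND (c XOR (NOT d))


Check all 4 assignments over {c, d}:
c | d | φ
---------
F | F | F
T | F | F
F | T | F
T | T | F
No assignment makes the formula true.

Unsatisfiable.


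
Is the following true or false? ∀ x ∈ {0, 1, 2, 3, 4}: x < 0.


Evaluate the predicate on each element: 0:F, 1:F, 2:F, 3:F, 4:F.
Counterexample x = 0 fails the predicate.

F


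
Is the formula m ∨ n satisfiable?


Search for a satisfying assignment over {m, n}.
Try m=T, n=F: the formula evaluates to T.
A satisfying assignment exists.

Satisfiable.


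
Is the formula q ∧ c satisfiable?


Search for a satisfying assignment over {c, q}.
Try c=T, q=T: the formula evaluates to T.
A satisfying assignment exists.

Satisfiable.


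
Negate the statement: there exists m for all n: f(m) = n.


Negation flips each quantifier (∀↔∃) and negates the inner predicate.
¬(there exists m for all n: φ) = for all m there exists n: ¬φ.

for all m there exists n: NOT(f(m) = n)


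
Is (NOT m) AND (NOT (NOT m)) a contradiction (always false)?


Truth table over {m}:
m | φ
-----
F | F
T | F
Every row is false.

Yes, it is a contradiction.


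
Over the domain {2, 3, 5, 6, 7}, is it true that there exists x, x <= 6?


Evaluate the predicate on each element: 2:T, 3:T, 5:T, 6:T, 7:F.
Witness x = 2 satisfies the predicate.

T


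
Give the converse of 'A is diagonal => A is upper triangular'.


The converse of (P → Q) is (Q → P). It is not in general equivalent to the original.
Here P = 'A is diagonal' and Q = 'A is upper triangular'.

If A is upper triangular, then A is diagonal.


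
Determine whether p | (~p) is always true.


Build the truth table over {p}:
p | φ
-----
False | True
True | True
Every row evaluates to true.

Yes, it is a tautology.


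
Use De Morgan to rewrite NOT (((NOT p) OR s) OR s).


De Morgan: the negation of a disjunction is the conjunction of the negations.
Distribute NOT across OR, flipping it to AND, and negate each literal.

(p AND (NOT s)) AND (NOT s)


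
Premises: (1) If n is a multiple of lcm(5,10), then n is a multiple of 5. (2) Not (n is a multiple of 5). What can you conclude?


Modus tollens: from (P → Q) and ¬Q, infer ¬P.
Q = 'n is a multiple of 5' is denied; since P → Q, P must also fail.

Not (n is a multiple of lcm(5,10)).


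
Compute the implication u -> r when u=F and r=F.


Implication is false only when antecedent is true and consequent is false.
Substitute: u=F, r=F.
F -> F evaluates to T.

T


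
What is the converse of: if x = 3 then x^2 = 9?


The converse of (P → Q) is (Q → P). It is not in general equivalent to the original.
Here P = 'x = 3' and Q = 'x^2 = 9'.

If x^2 = 9, then x = 3.


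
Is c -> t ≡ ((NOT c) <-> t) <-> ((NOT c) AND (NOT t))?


Compare truth tables:
c | t | φ | ψ
-------------
F | F | T | F
T | F | F | F
F | T | T | F
T | T | T | T
They differ at row 1 (c=F, t=F): φ=T but ψ=F.

No, they are not logically equivalent.


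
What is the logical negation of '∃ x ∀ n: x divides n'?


Negation flips each quantifier (∀↔∃) and negates the inner predicate.
¬(∃ x ∀ n: φ) = ∀ x ∃ n: ¬φ.

∀ x ∃ n: ¬(x divides n)


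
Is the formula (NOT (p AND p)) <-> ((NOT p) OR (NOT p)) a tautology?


Build the truth table over {p}:
p | φ
-----
F | T
T | T
Every row evaluates to true.

Yes, it is a tautology.


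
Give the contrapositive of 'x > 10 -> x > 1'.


The contrapositive of (P → Q) is (¬Q → ¬P); it is logically equivalent to the original.
Here P = 'x > 10' and Q = 'x > 1'.

If not (x > 1), then not (x > 10).


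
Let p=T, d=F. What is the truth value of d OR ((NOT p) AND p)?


Substitute p=T, d=F:
NOT p = F
(NOT p) AND p = F AND T = F
d OR ((NOT p) AND p) = F OR F = F

F


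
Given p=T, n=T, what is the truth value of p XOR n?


Exclusive or is true when exactly one operand is true.
Substitute: p=T, n=T.
T XOR T evaluates to F.

F


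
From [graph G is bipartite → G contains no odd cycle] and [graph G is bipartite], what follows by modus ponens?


Modus ponens: from (P → Q) and P, infer Q.
P = 'graph G is bipartite' is asserted, and P → Q holds, so Q follows.

G contains no odd cycle.


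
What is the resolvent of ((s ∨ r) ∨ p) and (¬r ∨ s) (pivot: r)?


The clauses contain complementary literals r and ¬r.
Resolution eliminates this pair and disjoins the remaining literals (merging duplicates).

(s ∨ p)


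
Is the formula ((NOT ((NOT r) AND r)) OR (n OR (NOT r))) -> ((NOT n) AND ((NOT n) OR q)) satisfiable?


Search for a satisfying assignment over {n, q, r}.
Try n=F, q=F, r=F: the formula evaluates to T.
A satisfying assignment exists.

Satisfiable.


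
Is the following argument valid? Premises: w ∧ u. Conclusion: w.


This matches the form of conjunction elimination: the conclusion follows in every model of the premises.

Valid.


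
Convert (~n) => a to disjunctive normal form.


Step 1: Rewrite (¬n) → a as ¬(¬n) ∨ a.
Step 2: Eliminate any double negations (¬¬X = X).

n | a


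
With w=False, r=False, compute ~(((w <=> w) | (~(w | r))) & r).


Substitute w=False, r=False:
w <=> w = False <=> False = True
w | r = False | False = False
~(w | r) = True
(w <=> w) | (~(w | r)) = True | True = True
((w <=> w) | (~(w | r))) & r = True & False = False
~(((w <=> w) | (~(w | r))) & r) = True

True


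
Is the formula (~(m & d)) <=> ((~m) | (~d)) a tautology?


Build the truth table over {d, m}:
d | m | φ
---------
False | False | True
True | False | True
False | True | True
True | True | True
Every row evaluates to true.

Yes, it is a tautology.


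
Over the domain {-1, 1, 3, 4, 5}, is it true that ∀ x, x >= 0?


Evaluate the predicate on each element: -1:F, 1:T, 3:T, 4:T, 5:T.
Counterexample x = -1 fails the predicate.

F


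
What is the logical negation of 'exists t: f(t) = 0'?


¬(forall x: φ) = exists x: ¬φ, and ¬(exists x: φ) = forall x: ¬φ.
Apply to the existential statement.

forall t: ~(f(t) = 0)


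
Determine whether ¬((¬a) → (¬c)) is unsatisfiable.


Truth table over {a, c}:
a | c | φ
---------
F | F | F
T | F | F
F | T | T
T | T | F
Satisfying assignment at row 3: a=F, c=T gives T.

No, it is not a contradiction.


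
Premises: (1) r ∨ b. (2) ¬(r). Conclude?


Disjunctive syllogism: from (P ∨ Q) and ¬P, infer Q.
One disjunct, 'r', is ruled out; the other must hold.

b


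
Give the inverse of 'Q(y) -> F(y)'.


The inverse of (P → Q) is (¬P → ¬Q). It is equivalent to the converse, not to the original.
Here P = 'Q(y)' and Q = 'F(y)'.

If not (Q(y)), then not (F(y)).


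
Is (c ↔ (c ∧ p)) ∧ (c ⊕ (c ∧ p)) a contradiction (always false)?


Truth table over {c, p}:
c | p | φ
---------
F | F | F
T | F | F
F | T | F
T | T | F
Every row is false.

Yes, it is a contradiction.


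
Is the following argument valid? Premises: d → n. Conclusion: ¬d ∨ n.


This matches the form of material implication: the conclusion follows in every model of the premises.

Valid.


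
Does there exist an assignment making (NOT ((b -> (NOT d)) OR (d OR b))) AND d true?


Check all 4 assignments over {b, d}:
b | d | φ
---------
F | F | F
T | F | F
F | T | F
T | T | F
No assignment makes the formula true.

Unsatisfiable.


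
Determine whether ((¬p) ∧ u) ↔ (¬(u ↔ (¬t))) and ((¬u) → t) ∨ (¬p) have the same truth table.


Compare truth tables:
p | t | u | φ | ψ
-----------------
F | F | F | F | T
T | F | F | F | F
F | T | F | T | T
T | T | F | T | T
F | F | T | F | T
T | F | T | T | T
F | T | T | T | T
T | T | T | F | T
They differ at row 1 (p=F, t=F, u=F): φ=F but ψ=T.

No, they are not logically equivalent.


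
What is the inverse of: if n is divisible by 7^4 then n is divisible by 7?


The inverse of (P → Q) is (¬P → ¬Q). It is equivalent to the converse, not to the original.
Here P = 'n is divisible by 7^4' and Q = 'n is divisible by 7'.

If not (n is divisible by 7^4), then not (n is divisible by 7).


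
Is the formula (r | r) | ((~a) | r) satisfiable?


Search for a satisfying assignment over {a, r}.
Try a=False, r=False: the formula evaluates to True.
A satisfying assignment exists.

Satisfiable.


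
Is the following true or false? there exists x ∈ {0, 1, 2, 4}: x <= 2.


Evaluate the predicate on each element: 0:T, 1:T, 2:T, 4:F.
Witness x = 0 satisfies the predicate.

T


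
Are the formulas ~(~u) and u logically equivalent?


Compare truth tables:
u | φ | ψ
---------
False | False | False
True | True | True
The columns φ and ψ agree on every row.

Yes, they are logically equivalent.


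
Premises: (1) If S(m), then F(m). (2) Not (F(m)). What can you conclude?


Modus tollens: from (P → Q) and ¬Q, infer ¬P.
Q = 'F(m)' is denied; since P → Q, P must also fail.

Not (S(m)).


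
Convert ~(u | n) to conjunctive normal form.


Step 1: Apply De Morgan: ¬(u ∨ n) = ¬u ∧ ¬n.

(~u) & (~n)


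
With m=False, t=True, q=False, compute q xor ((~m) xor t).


Substitute m=False, t=True, q=False:
~m = True
(~m) xor t = True xor True = False
q xor ((~m) xor t) = False xor False = False

False


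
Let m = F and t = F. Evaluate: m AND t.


Conjunction is true only when both operands are true.
Substitute: m=F, t=F.
F AND F evaluates to F.

F


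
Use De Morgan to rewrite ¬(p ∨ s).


De Morgan: the negation of a disjunction is the conjunction of the negations.
Distribute ¬ across ∨, flipping it to ∧, and negate each literal.

(¬p) ∧ (¬s)


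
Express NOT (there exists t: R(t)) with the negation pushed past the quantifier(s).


¬(for all x: φ) = there exists x: ¬φ, and ¬(there exists x: φ) = for all x: ¬φ.
Apply to the existential statement.

for all t: NOT(R(t))


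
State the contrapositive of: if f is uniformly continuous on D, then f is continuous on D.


The contrapositive of (P → Q) is (¬Q → ¬P); it is logically equivalent to the original.
Here P = 'f is uniformly continuous on D' and Q = 'f is continuous on D'.

If not (f is continuous on D), then not (f is uniformly continuous on D).


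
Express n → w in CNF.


Step 1: Rewrite n → w as ¬n ∨ w.

(¬n) ∨ w


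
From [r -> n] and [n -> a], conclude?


Hypothetical syllogism: from (P → Q) and (Q → R), infer (P → R).
Chain the two implications through the shared middle term 'n'.

r -> a


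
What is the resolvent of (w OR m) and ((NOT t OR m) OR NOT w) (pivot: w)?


The clauses contain complementary literals w and NOTw.
Resolution eliminates this pair and disjoins the remaining literals (merging duplicates).

(m OR NOT t)


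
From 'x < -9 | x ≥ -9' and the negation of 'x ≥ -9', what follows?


Disjunctive syllogism: from (P ∨ Q) and ¬P, infer Q.
One disjunct, 'x ≥ -9', is ruled out; the other must hold.

x < -9


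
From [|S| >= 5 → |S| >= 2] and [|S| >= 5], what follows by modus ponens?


Modus ponens: from (P → Q) and P, infer Q.
P = '|S| >= 5' is asserted, and P → Q holds, so Q follows.

|S| >= 2.


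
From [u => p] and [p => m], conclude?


Hypothetical syllogism: from (P → Q) and (Q → R), infer (P → R).
Chain the two implications through the shared middle term 'p'.

u => m


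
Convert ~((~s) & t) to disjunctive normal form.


Step 1: Apply De Morgan: ¬((¬s) ∧ t) = ¬(¬s) ∨ ¬t.
Step 2: Eliminate any double negations (¬¬X = X).

s | (~t)


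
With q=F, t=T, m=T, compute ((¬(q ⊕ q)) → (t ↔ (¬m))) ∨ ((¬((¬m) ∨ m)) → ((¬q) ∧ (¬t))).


Substitute q=F, t=T, m=T:
… (earlier sub-steps elided)
t ↔ (¬m) = T ↔ F = F
(¬(q ⊕ q)) → (t ↔ (¬m)) = T → F = F
¬m = F
(¬m) ∨ m = F ∨ T = T
¬((¬m) ∨ m) = F
¬q = T
¬t = F
(¬q) ∧ (¬t) = T ∧ F = F
(¬((¬m) ∨ m)) → ((¬q) ∧ (¬t)) = F → F = T
((¬(q ⊕ q)) → (t ↔ (¬m))) ∨ ((¬((¬m) ∨ m)) → ((¬q) ∧ (¬t))) = F ∨ T = T

T


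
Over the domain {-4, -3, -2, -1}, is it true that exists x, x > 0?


Evaluate the predicate on each element: -4:False, -3:False, -2:False, -1:False.
No element satisfies the predicate.

False


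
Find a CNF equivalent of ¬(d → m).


Step 1: Rewrite d → m as ¬d ∨ m.
Step 2: Negate: ¬(¬d ∨ m) = d ∧ ¬m (De Morgan + double negation).

d ∧ (¬m)


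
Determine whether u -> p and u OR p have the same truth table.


Compare truth tables:
p | u | φ | ψ
-------------
F | F | T | F
T | F | T | T
F | T | F | T
T | T | T | T
They differ at row 1 (p=F, u=F): φ=T but ψ=F.

No, they are not logically equivalent.


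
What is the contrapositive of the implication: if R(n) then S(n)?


The contrapositive of (P → Q) is (¬Q → ¬P); it is logically equivalent to the original.
Here P = 'R(n)' and Q = 'S(n)'.

If not (S(n)), then not (R(n)).


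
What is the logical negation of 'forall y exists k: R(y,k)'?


Negation flips each quantifier (∀↔∃) and negates the inner predicate.
¬(forall y exists k: φ) = exists y forall k: ¬φ.

exists y forall k: ~(R(y,k))


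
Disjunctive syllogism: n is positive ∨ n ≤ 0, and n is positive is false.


Disjunctive syllogism: from (P ∨ Q) and ¬P, infer Q.
One disjunct, 'n is positive', is ruled out; the other must hold.

n ≤ 0


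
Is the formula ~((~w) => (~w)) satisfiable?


Check all 2 assignments over {w}:
w | φ
-----
False | False
True | False
No assignment makes the formula true.

Unsatisfiable.


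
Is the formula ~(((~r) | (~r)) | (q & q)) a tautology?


Build the truth table over {q, r}:
q | r | φ
---------
False | False | False
True | False | False
False | True | True
True | True | False
Counterexample at row 1: with q=False, r=False, the formula is False.

No, it is not a tautology.


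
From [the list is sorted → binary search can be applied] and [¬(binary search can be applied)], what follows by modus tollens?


Modus tollens: from (P → Q) and ¬Q, infer ¬P.
Q = 'binary search can be applied' is denied; since P → Q, P must also fail.

Not (the list is sorted).


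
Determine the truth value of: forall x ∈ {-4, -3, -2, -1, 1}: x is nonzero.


Evaluate the predicate on each element: -4:True, -3:True, -2:True, -1:True, 1:True.
Every element satisfies the predicate.

True


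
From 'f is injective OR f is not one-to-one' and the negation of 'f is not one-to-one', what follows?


Disjunctive syllogism: from (P ∨ Q) and ¬P, infer Q.
One disjunct, 'f is not one-to-one', is ruled out; the other must hold.

f is injective


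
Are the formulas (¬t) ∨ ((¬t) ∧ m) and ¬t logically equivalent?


Compare truth tables:
m | t | φ | ψ
-------------
F | F | T | T
T | F | T | T
F | T | F | F
T | T | F | F
The columns φ and ψ agree on every row.

Yes, they are logically equivalent.


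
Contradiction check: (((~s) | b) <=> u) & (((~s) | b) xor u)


Truth table over {b, s, u}:
b | s | u | φ
-------------
False | False | False | False
True | False | False | False
False | True | False | False
True | True | False | False
False | False | True | False
True | False | True | False
False | True | True | False
True | True | True | False
Every row is false.

Yes, it is a contradiction.


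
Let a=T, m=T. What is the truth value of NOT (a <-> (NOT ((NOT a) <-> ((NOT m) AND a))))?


Substitute a=T, m=T:
NOT a = F
NOT m = F
(NOT m) AND a = F AND T = F
(NOT a) <-> ((NOT m) AND a) = F <-> F = T
NOT ((NOT a) <-> ((NOT m) AND a)) = F
a <-> (NOT ((NOT a) <-> ((NOT m) AND a))) = T <-> F = F
NOT (a <-> (NOT ((NOT a) <-> ((NOT m) AND a)))) = T

T


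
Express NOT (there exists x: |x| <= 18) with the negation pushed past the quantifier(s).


¬(for all x: φ) = there exists x: ¬φ, and ¬(there exists x: φ) = for all x: ¬φ.
Apply to the existential statement.

for all x: NOT(|x| <= 18)


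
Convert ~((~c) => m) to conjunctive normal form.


Step 1: Rewrite (¬c) → m as ¬(¬c) ∨ m.
Step 2: Negate: ¬(¬(¬c) ∨ m) = (¬c) ∧ ¬m (De Morgan + double negation).

(~c) & (~m)


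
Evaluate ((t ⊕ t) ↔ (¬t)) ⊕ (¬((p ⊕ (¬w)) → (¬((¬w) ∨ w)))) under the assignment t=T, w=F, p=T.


Substitute t=T, w=F, p=T:
… (earlier sub-steps elided)
¬t = F
(t ⊕ t) ↔ (¬t) = F ↔ F = T
¬w = T
p ⊕ (¬w) = T ⊕ T = F
¬w = T
(¬w) ∨ w = T ∨ F = T
¬((¬w) ∨ w) = F
(p ⊕ (¬w)) → (¬((¬w) ∨ w)) = F → F = T
¬((p ⊕ (¬w)) → (¬((¬w) ∨ w))) = F
((t ⊕ t) ↔ (¬t)) ⊕ (¬((p ⊕ (¬w)) → (¬((¬w) ∨ w)))) = T ⊕ F = T

T


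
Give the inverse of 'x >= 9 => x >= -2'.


The inverse of (P → Q) is (¬P → ¬Q). It is equivalent to the converse, not to the original.
Here P = 'x >= 9' and Q = 'x >= -2'.

If not (x >= 9), then not (x >= -2).


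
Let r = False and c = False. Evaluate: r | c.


Disjunction is false only when both operands are false.
Substitute: r=False, c=False.
False | False evaluates to False.

False


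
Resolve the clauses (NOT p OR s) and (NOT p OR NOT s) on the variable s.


The clauses contain complementary literals s and NOTs.
Resolution eliminates this pair and disjoins the remaining literals (merging duplicates).

NOT p


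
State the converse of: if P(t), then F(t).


The converse of (P → Q) is (Q → P). It is not in general equivalent to the original.
Here P = 'P(t)' and Q = 'F(t)'.

If F(t), then P(t).


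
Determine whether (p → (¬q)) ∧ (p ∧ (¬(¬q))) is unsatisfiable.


Truth table over {p, q}:
p | q | φ
---------
F | F | F
T | F | F
F | T | F
T | T | F
Every row is false.

Yes, it is a contradiction.


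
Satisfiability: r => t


Search for a satisfying assignment over {r, t}.
Try r=False, t=False: the formula evaluates to True.
A satisfying assignment exists.

Satisfiable.


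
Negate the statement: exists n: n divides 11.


¬(forall x: φ) = exists x: ¬φ, and ¬(exists x: φ) = forall x: ¬φ.
Apply to the existential statement.

forall n: ~(n divides 11)


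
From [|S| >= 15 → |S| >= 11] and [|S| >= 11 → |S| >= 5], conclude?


Hypothetical syllogism: from (P → Q) and (Q → R), infer (P → R).
Chain the two implications through the shared middle term '|S| >= 11'.

|S| >= 15 → |S| >= 5


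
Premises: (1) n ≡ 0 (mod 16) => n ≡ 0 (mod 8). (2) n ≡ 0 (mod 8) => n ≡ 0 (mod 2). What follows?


Hypothetical syllogism: from (P → Q) and (Q → R), infer (P → R).
Chain the two implications through the shared middle term 'n ≡ 0 (mod 8)'.

n ≡ 0 (mod 16) => n ≡ 0 (mod 2)


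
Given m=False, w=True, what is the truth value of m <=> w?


Biconditional is true when both operands have the same truth value.
Substitute: m=False, w=True.
False <=> True evaluates to False.

False


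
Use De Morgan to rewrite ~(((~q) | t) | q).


De Morgan: the negation of a disjunction is the conjunction of the negations.
Distribute ~ across |, flipping it to &, and negate each literal.

(q & (~t)) & (~q)


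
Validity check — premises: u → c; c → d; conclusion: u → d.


This matches the form of hypothetical syllogism: the conclusion follows in every model of the premises.

Valid.


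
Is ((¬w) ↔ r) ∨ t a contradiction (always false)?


Truth table over {r, t, w}:
r | t | w | φ
-------------
F | F | F | F
T | F | F | T
F | T | F | T
T | T | F | T
F | F | T | T
T | F | T | F
F | T | T | T
T | T | T | T
Satisfying assignment at row 2: r=T, t=F, w=F gives T.

No, it is not a contradiction.


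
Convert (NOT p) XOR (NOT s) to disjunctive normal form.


Step 1: (¬p) ⊕ (¬s) is true exactly when they disagree: ((¬p) ∧ ¬(¬s)) ∨ (¬(¬p) ∧ (¬s)).
Step 2: Eliminate any double negations (¬¬X = X).

((NOT p) AND s) OR (p AND (NOT s))


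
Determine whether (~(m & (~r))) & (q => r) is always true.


Build the truth table over {m, q, r}:
m | q | r | φ
-------------
False | False | False | True
True | False | False | False
False | True | False | False
True | True | False | False
False | False | True | True
True | False | True | True
False | True | True | True
True | True | True | True
Counterexample at row 2: with m=True, q=False, r=False, the formula is False.

No, it is not a tautology.


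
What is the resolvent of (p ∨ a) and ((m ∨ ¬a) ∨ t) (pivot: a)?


The clauses contain complementary literals a and ¬a.
Resolution eliminates this pair and disjoins the remaining literals (merging duplicates).

((p ∨ m) ∨ t)


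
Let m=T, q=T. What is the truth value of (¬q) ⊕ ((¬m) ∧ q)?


Substitute m=T, q=T:
¬q = F
¬m = F
(¬m) ∧ q = F ∧ T = F
(¬q) ⊕ ((¬m) ∧ q) = F ⊕ F = F

F


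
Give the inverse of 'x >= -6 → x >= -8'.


The inverse of (P → Q) is (¬P → ¬Q). It is equivalent to the converse, not to the original.
Here P = 'x >= -6' and Q = 'x >= -8'.

If not (x >= -6), then not (x >= -8).


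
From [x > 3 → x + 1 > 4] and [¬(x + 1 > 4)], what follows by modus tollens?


Modus tollens: from (P → Q) and ¬Q, infer ¬P.
Q = 'x + 1 > 4' is denied; since P → Q, P must also fail.

Not (x > 3).


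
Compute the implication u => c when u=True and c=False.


Implication is false only when antecedent is true and consequent is false.
Substitute: u=True, c=False.
True => False evaluates to False.

False


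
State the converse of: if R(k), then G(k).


The converse of (P → Q) is (Q → P). It is not in general equivalent to the original.
Here P = 'R(k)' and Q = 'G(k)'.

If G(k), then R(k).


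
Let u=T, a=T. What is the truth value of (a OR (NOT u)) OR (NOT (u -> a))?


Substitute u=T, a=T:
NOT u = F
a OR (NOT u) = T OR F = T
u -> a = T -> T = T
NOT (u -> a) = F
(a OR (NOT u)) OR (NOT (u -> a)) = T OR F = T

T


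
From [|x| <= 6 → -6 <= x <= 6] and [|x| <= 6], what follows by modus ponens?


Modus ponens: from (P → Q) and P, infer Q.
P = '|x| <= 6' is asserted, and P → Q holds, so Q follows.

-6 <= x <= 6.


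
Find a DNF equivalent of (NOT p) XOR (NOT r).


Step 1: (¬p) ⊕ (¬r) is true exactly when they disagree: ((¬p) ∧ ¬(¬r)) ∨ (¬(¬p) ∧ (¬r)).
Step 2: Eliminate any double negations (¬¬X = X).

((NOT p) AND r) OR (p AND (NOT r))


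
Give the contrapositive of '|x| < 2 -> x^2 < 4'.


The contrapositive of (P → Q) is (¬Q → ¬P); it is logically equivalent to the original.
Here P = '|x| < 2' and Q = 'x^2 < 4'.

If not (x^2 < 4), then not (|x| < 2).


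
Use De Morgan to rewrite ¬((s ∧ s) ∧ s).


De Morgan: the negation of a conjunction is the disjunction of the negations.
Distribute ¬ across ∧, flipping it to ∨, and negate each literal.

((¬s) ∨ (¬s)) ∨ (¬s)


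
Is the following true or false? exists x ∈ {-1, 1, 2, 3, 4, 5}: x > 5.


Evaluate the predicate on each element: -1:False, 1:False, 2:False, 3:False, 4:False, 5:False.
No element satisfies the predicate.

False


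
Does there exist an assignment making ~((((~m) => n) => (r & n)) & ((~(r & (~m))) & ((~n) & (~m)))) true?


Search for a satisfying assignment over {m, n, r}.
Try m=True, n=False, r=False: the formula evaluates to True.
A satisfying assignment exists.

Satisfiable.


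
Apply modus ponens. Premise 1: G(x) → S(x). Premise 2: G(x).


Modus ponens: from (P → Q) and P, infer Q.
P = 'G(x)' is asserted, and P → Q holds, so Q follows.

S(x).


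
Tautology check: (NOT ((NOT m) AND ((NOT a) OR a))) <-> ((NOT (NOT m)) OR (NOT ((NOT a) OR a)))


Build the truth table over {a, m}:
a | m | φ
---------
F | F | T
T | F | T
F | T | T
T | T | T
Every row evaluates to true.

Yes, it is a tautology.


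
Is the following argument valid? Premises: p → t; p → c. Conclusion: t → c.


This is (no valid rule). There exist truth assignments where the premises are all true but the conclusion is false.

Invalid.


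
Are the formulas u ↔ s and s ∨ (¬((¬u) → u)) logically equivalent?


Compare truth tables:
s | u | φ | ψ
-------------
F | F | T | T
T | F | F | T
F | T | F | F
T | T | T | T
They differ at row 2 (s=T, u=F): φ=F but ψ=T.

No, they are not logically equivalent.


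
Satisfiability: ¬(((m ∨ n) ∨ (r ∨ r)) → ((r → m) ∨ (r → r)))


Check all 8 assignments over {m, n, r}:
m | n | r | φ
-------------
F | F | F | F
T | F | F | F
F | T | F | F
T | T | F | F
F | F | T | F
T | F | T | F
F | T | T | F
T | T | T | F
No assignment makes the formula true.

Unsatisfiable.


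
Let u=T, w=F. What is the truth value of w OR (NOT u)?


Substitute u=T, w=F:
NOT u = F
w OR (NOT u) = F OR F = F

F


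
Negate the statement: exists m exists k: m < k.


Negation flips each quantifier (∀↔∃) and negates the inner predicate.
¬(exists m exists k: φ) = forall m forall k: ¬φ.

forall m forall k: ~(m < k)


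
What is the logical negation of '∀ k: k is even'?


¬(∀ x: φ) = ∃ x: ¬φ, and ¬(∃ x: φ) = ∀ x: ¬φ.
Apply to the universal statement.

∃ k: ¬(k is even)


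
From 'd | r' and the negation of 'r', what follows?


Disjunctive syllogism: from (P ∨ Q) and ¬P, infer Q.
One disjunct, 'r', is ruled out; the other must hold.

d


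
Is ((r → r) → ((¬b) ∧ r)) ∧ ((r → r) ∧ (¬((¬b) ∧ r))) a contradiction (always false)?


Truth table over {b, r}:
b | r | φ
---------
F | F | F
T | F | F
F | T | F
T | T | F
Every row is false.

Yes, it is a contradiction.


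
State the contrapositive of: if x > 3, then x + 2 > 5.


The contrapositive of (P → Q) is (¬Q → ¬P); it is logically equivalent to the original.
Here P = 'x > 3' and Q = 'x + 2 > 5'.

If not (x + 2 > 5), then not (x > 3).


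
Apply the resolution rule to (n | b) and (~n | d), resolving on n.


The clauses contain complementary literals n and ~n.
Resolution eliminates this pair and disjoins the remaining literals (merging duplicates).

(b | d)


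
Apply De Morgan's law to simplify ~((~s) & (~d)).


De Morgan: the negation of a conjunction is the disjunction of the negations.
Distribute ~ across &, flipping it to |, and negate each literal.

s | d


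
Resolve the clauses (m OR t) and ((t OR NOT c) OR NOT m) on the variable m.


The clauses contain complementary literals m and NOTm.
Resolution eliminates this pair and disjoins the remaining literals (merging duplicates).

(t OR NOT c)
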